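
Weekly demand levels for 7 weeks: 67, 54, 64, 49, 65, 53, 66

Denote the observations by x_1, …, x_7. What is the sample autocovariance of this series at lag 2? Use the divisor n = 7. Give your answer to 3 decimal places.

Mean x̄ = (67 + 54 + 64 + 49 + 65 + 53 + 66)/7 = 59.7143
Σ_{t=1}^{5}(x_t−x̄)(x_{t+2}−x̄) = 220.2653
γ_2 = 220.2653 / 7 = 31.466

31.466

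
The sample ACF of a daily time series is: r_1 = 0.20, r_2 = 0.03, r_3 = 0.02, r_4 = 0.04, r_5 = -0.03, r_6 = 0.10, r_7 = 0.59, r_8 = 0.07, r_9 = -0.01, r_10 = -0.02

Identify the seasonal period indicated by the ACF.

7

The largest autocorrelation is r_7 = 0.59; the remaining lags stay at or below 0.20. The elevated value at lag 1 (0.20), dropping to 0.03 at lag 2, reflects decaying short-term dependence rather than seasonality.
The dominant spike at lag 7 indicates a seasonal period of 7.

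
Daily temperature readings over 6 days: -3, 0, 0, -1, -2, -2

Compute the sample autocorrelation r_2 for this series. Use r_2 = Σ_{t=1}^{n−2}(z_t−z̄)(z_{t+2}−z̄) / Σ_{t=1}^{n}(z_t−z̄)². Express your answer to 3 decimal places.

-0.394

Mean z̄ = (-3 + 0 + 0 − 1 − 2 − 2)/6 = -1.3333
Deviations from mean: -1.6667, 1.3333, 1.3333, 0.3333, -0.6667, -0.6667
Σ(z_t−z̄)(z_{t+2}−z̄) = (-2.2222) + (0.4444) + (-0.8889) + (-0.2222) = -2.8889
Denominator Σ(z_t−z̄)² = 7.3333
r_2 = -2.8889 / 7.3333 = -0.394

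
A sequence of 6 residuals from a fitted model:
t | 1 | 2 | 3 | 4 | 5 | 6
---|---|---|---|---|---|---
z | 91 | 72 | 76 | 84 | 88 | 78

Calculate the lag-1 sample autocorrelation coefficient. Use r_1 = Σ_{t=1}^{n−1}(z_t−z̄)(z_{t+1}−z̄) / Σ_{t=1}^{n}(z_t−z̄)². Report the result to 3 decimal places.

-0.215

Mean z̄ = (91 + 72 + 76 + 84 + 88 + 78)/6 = 81.5000
Deviations from mean: 9.5000, -9.5000, -5.5000, 2.5000, 6.5000, -3.5000
Σ(z_t−z̄)(z_{t+1}−z̄) = (-90.2500) + (52.2500) + (-13.7500) + (16.2500) + (-22.7500) = -58.2500
Denominator Σ(z_t−z̄)² = 271.5000
r_1 = -58.2500 / 271.5000 = -0.215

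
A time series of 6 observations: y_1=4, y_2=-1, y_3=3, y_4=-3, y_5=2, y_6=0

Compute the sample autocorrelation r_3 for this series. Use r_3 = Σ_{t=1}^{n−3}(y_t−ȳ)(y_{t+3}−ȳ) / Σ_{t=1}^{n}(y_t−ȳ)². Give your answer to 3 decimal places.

-0.462

Mean ȳ = (4 − 1 + 3 − 3 + 2 + 0)/6 = 0.8333
Σ(y_t−ȳ)(y_{t+3}−ȳ) = (-12.1389) + (-2.1389) + (-1.8056) = -16.0833
Denominator Σ(y_t−ȳ)² = 34.8333
r_3 = -16.0833 / 34.8333 = -0.462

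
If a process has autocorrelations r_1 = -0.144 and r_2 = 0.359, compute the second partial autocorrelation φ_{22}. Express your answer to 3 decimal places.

φ_{22} = (r_2 − r_1²) / (1 − r_1²)
r_1² = (-0.144)² = 0.020736
Numerator = 0.359 − 0.0207 = 0.3383; denominator = 1 − 0.0207 = 0.9793
φ_{22} = 0.3383 / 0.9793 = 0.345

0.345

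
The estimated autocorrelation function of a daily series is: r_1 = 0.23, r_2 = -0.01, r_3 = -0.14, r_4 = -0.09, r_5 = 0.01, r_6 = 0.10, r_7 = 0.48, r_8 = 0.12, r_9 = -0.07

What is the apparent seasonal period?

The largest autocorrelation is r_7 = 0.48; the remaining lags stay at or below 0.23.
The dominant spike at lag 7 indicates a seasonal period of 7.

7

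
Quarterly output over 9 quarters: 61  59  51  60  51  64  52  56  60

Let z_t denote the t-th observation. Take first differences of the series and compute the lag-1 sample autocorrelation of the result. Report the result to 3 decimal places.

First differences Δz: -2, -8, 9, -9, 13, -12, 4, 4
Mean of differences = -0.1250
Numerator Σ(Δz_t−Δz̄)(Δz_{t+1}−Δz̄) = -442.3906
Denominator Σ(Δz_t−Δz̄)² = 574.8750
r_1(Δz) = -442.3906 / 574.8750 = -0.770

-0.770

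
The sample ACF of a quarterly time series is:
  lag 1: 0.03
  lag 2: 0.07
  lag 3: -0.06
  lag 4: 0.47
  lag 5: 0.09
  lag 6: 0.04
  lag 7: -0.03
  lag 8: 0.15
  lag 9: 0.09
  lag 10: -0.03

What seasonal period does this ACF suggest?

4

The largest autocorrelation is r_4 = 0.47, with a weaker echo at lag 8 (0.15); the remaining lags stay at or below 0.09.
The dominant spike at lag 4 indicates a seasonal period of 4.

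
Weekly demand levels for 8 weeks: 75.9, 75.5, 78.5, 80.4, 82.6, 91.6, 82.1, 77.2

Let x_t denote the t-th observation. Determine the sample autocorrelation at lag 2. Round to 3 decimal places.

Mean x̄ = (75.9 + 75.5 + 78.5 + 80.4 + 82.6 + 91.6 + 82.1 + 77.2)/8 = 80.4750
Deviations from mean: -4.5750, -4.9750, -1.9750, -0.0750, 2.1250, 11.1250, 1.6250, -3.2750
Numerator Σ_{t=1}^{6}(x_t−x̄)(x_{t+2}−x̄) = -28.6038
Denominator Σ(x_t−x̄)² = 191.2350
r_2 = -28.6038 / 191.2350 = -0.150

-0.150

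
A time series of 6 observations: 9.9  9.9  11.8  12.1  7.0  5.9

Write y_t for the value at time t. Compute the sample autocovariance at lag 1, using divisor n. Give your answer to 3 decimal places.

1.624

Mean ȳ = (9.9 + 9.9 + 11.8 + 12.1 + 7.0 + 5.9)/6 = 9.4333
Σ_{t=1}^{5}(y_t−ȳ)(y_{t+1}−ȳ) = 9.7422
γ_1 = 9.7422 / 6 = 1.624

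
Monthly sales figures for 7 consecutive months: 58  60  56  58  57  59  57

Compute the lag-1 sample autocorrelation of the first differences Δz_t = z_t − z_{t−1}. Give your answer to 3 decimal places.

First differences Δz: 2, -4, 2, -1, 2, -2
Mean of differences = -0.1667
Numerator Σ(Δz_t−Δz̄)(Δz_{t+1}−Δz̄) = -24.1944
Denominator Σ(Δz_t−Δz̄)² = 32.8333
r_1(Δz) = -24.1944 / 32.8333 = -0.737

-0.737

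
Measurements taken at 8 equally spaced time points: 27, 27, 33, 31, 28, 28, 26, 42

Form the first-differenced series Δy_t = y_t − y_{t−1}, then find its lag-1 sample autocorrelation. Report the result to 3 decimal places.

-0.146

First differences Δy: 0, 6, -2, -3, 0, -2, 16
Mean of differences = 2.1429
Numerator Σ(Δy_t−Δȳ)(Δy_{t+1}−Δȳ) = -40.4490
Denominator Σ(Δy_t−Δȳ)² = 276.8571
r_1(Δy) = -40.4490 / 276.8571 = -0.146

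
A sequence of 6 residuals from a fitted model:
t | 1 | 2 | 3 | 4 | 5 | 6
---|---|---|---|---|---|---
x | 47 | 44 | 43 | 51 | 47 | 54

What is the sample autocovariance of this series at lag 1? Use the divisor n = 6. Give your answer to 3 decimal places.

-0.407

Mean x̄ = (47 + 44 + 43 + 51 + 47 + 54)/6 = 47.6667
Σ_{t=1}^{5}(x_t−x̄)(x_{t+1}−x̄) = -2.4444
γ_1 = -2.4444 / 6 = -0.407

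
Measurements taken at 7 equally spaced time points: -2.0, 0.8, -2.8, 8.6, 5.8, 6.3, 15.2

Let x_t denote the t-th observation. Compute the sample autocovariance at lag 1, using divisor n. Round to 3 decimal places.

Mean x̄ = (-2.0 + 0.8 − 2.8 + 8.6 + 5.8 + 6.3 + 15.2)/7 = 4.5571
Σ_{t=1}^{6}(x_t−x̄)(x_{t+1}−x̄) = 48.2739
γ_1 = 48.2739 / 7 = 6.896

6.896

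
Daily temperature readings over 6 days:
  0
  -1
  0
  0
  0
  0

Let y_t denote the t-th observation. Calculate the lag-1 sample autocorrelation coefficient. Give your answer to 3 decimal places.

Mean ȳ = (0 − 1 + 0 + 0 + 0 + 0)/6 = -0.1667
Numerator Σ_{t=1}^{5}(y_t−ȳ)(y_{t+1}−ȳ) = -0.1944
Denominator Σ(y_t−ȳ)² = 0.8333
r_1 = -0.1944 / 0.8333 = -0.233

-0.233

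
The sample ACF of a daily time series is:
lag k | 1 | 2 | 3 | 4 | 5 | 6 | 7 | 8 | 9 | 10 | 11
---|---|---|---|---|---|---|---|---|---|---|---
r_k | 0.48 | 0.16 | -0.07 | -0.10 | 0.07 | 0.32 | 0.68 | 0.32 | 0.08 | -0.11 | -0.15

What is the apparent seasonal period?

The largest autocorrelation is r_7 = 0.68; the remaining lags stay at or below 0.48. The elevated value at lag 1 (0.48), dropping to 0.16 at lag 2, reflects decaying short-term dependence rather than seasonality.
The dominant spike at lag 7 indicates a seasonal period of 7.

7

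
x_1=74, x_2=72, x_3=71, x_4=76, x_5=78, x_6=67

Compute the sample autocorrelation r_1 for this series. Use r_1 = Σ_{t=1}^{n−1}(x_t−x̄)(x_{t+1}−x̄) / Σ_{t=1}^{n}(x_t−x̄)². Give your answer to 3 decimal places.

-0.263

Mean x̄ = (74 + 72 + 71 + 76 + 78 + 67)/6 = 73.0000
Σ(x_t−x̄)(x_{t+1}−x̄) = (-1.0000) + (2.0000) + (-6.0000) + (15.0000) + (-30.0000) = -20.0000
Denominator Σ(x_t−x̄)² = 76.0000
r_1 = -20.0000 / 76.0000 = -0.263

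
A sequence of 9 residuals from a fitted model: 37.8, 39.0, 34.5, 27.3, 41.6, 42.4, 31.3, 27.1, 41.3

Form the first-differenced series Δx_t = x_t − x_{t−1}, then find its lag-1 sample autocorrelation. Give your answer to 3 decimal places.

First differences Δx: 1.2, -4.5, -7.2, 14.3, 0.8, -11.1, -4.2, 14.2
Mean of differences = 0.4375
Numerator Σ(Δx_t−Δx̄)(Δx_{t+1}−Δx̄) = -81.4052
Denominator Σ(Δx_t−Δx̄)² = 619.6188
r_1(Δx) = -81.4052 / 619.6188 = -0.131

-0.131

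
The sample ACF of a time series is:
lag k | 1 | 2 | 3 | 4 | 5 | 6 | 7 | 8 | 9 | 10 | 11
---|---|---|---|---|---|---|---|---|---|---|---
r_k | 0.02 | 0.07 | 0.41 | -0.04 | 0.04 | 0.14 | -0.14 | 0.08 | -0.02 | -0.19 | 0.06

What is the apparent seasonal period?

3

The largest autocorrelation is r_3 = 0.41; the remaining lags stay at or below 0.14.
The dominant spike at lag 3 indicates a seasonal period of 3.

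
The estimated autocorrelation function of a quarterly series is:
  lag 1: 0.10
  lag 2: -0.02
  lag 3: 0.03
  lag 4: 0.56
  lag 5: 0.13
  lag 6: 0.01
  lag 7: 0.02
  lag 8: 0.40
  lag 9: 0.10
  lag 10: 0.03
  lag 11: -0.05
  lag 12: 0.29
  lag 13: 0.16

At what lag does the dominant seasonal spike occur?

The largest autocorrelation is r_4 = 0.56, with weaker echoes at lags 8 (0.40) and 12 (0.29); the remaining lags stay at or below 0.16.
The dominant spike at lag 4 indicates a seasonal period of 4.

4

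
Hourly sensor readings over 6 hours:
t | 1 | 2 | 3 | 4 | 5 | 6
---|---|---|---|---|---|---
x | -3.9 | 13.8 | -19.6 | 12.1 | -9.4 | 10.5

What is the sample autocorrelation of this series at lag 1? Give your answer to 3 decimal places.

Mean x̄ = (-3.9 + 13.8 − 19.6 + 12.1 − 9.4 + 10.5)/6 = 0.5833
Deviations from mean: -4.4833, 13.2167, -20.1833, 11.5167, -9.9833, 9.9167
Σ(x_t−x̄)(x_{t+1}−x̄) = (-59.2547) + (-266.7564) + (-232.4447) + (-114.9747) + (-99.0014) = -772.4319
Denominator Σ(x_t−x̄)² = 932.7883
r_1 = -772.4319 / 932.7883 = -0.828

-0.828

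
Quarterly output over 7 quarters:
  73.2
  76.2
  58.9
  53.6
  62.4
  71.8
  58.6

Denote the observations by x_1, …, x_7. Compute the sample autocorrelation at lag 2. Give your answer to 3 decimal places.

-0.493

Mean x̄ = (73.2 + 76.2 + 58.9 + 53.6 + 62.4 + 71.8 + 58.6)/7 = 64.9571
Deviations from mean: 8.2429, 11.2429, -6.0571, -11.3571, -2.5571, 6.8429, -6.3571
Numerator Σ_{t=1}^{5}(x_t−x̄)(x_{t+2}−x̄) = -223.5851
Denominator Σ(x_t−x̄)² = 453.7971
r_2 = -223.5851 / 453.7971 = -0.493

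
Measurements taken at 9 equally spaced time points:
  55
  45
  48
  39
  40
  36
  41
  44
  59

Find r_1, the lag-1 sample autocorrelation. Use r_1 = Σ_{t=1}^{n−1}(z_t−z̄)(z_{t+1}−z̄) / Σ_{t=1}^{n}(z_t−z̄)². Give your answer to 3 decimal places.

Mean z̄ = (55 + 45 + 48 + 39 + 40 + 36 + 41 + 44 + 59)/9 = 45.2222
Numerator Σ_{t=1}^{8}(z_t−z̄)(z_{t+1}−z̄) = 87.8395
Denominator Σ(z_t−z̄)² = 463.5556
r_1 = 87.8395 / 463.5556 = 0.189

0.189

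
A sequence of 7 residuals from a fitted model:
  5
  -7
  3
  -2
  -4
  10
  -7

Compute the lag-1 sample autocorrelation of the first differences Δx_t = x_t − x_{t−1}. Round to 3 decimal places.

-0.540

First differences Δx: -12, 10, -5, -2, 14, -17
Mean of differences = -2.0000
Numerator Σ(Δx_t−Δx̄)(Δx_{t+1}−Δx̄) = -396.0000
Denominator Σ(Δx_t−Δx̄)² = 734.0000
r_1(Δx) = -396.0000 / 734.0000 = -0.540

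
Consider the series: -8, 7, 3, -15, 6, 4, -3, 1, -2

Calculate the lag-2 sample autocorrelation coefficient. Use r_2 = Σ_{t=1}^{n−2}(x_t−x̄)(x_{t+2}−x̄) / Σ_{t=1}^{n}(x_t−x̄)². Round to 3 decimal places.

-0.452

Mean x̄ = (-8 + 7 + 3 − 15 + 6 + 4 − 3 + 1 − 2)/9 = -0.7778
Σ(x_t−x̄)(x_{t+2}−x̄) = (-27.2840) + (-110.6173) + (25.6049) + (-67.9506) + (-15.0617) + (8.4938) + (2.7160) = -184.0988
Denominator Σ(x_t−x̄)² = 407.5556
r_2 = -184.0988 / 407.5556 = -0.452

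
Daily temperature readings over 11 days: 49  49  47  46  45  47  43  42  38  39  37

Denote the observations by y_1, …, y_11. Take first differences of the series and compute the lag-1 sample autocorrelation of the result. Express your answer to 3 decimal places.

-0.549

First differences Δy: 0, -2, -1, -1, 2, -4, -1, -4, 1, -2
Mean of differences = -1.2000
Numerator Σ(Δy_t−Δȳ)(Δy_{t+1}−Δȳ) = -18.4400
Denominator Σ(Δy_t−Δȳ)² = 33.6000
r_1(Δy) = -18.4400 / 33.6000 = -0.549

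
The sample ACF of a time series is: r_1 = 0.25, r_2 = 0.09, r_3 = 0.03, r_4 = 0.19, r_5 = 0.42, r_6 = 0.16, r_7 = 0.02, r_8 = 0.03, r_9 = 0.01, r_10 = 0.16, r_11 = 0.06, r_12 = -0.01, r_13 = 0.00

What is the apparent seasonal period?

The largest autocorrelation is r_5 = 0.42; the remaining lags stay at or below 0.25. The elevated value at lag 1 (0.25), dropping to 0.09 at lag 2, reflects decaying short-term dependence rather than seasonality.
The dominant spike at lag 5 indicates a seasonal period of 5.

5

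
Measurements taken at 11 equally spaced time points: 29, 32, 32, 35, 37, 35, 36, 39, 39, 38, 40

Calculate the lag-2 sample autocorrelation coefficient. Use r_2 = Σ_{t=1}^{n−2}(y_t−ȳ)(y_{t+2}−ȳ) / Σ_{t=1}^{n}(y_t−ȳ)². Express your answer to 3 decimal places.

Mean ȳ = (29 + 32 + 32 + 35 + 37 + 35 + 36 + 39 + 39 + 38 + 40)/11 = 35.6364
Numerator Σ_{t=1}^{9}(y_t−ȳ)(y_{t+2}−ȳ) = 44.0992
Denominator Σ(y_t−ȳ)² = 120.5455
r_2 = 44.0992 / 120.5455 = 0.366

0.366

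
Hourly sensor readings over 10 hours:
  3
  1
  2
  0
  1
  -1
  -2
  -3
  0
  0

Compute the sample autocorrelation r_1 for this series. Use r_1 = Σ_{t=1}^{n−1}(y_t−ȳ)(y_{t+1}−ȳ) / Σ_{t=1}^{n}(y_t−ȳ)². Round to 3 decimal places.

Mean ȳ = (3 + 1 + 2 + 0 + 1 − 1 − 2 − 3 + 0 + 0)/10 = 0.1000
Numerator Σ_{t=1}^{9}(y_t−ȳ)(y_{t+1}−ȳ) = 12.1900
Denominator Σ(y_t−ȳ)² = 28.9000
r_1 = 12.1900 / 28.9000 = 0.422

0.422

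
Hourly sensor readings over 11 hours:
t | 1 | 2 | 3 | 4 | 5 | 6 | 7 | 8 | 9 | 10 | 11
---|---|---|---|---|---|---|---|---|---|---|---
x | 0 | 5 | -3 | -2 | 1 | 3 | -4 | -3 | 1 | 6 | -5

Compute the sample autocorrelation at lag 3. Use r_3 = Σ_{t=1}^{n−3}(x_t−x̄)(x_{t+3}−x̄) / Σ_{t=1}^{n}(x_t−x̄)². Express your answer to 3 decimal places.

Mean x̄ = (0 + 5 − 3 − 2 + 1 + 3 − 4 − 3 + 1 + 6 − 5)/11 = -0.0909
Numerator Σ_{t=1}^{8}(x_t−x̄)(x_{t+3}−x̄) = -5.4793
Denominator Σ(x_t−x̄)² = 134.9091
r_3 = -5.4793 / 134.9091 = -0.041

-0.041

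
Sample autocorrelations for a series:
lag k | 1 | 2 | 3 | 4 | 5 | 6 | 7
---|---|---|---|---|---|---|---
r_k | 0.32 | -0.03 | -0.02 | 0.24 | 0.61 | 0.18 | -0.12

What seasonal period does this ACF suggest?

The largest autocorrelation is r_5 = 0.61; the remaining lags stay at or below 0.32.
The dominant spike at lag 5 indicates a seasonal period of 5.

5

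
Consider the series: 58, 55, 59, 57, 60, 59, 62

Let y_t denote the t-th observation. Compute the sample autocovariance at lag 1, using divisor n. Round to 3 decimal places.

Mean ȳ = (58 + 55 + 59 + 57 + 60 + 59 + 62)/7 = 58.5714
Σ_{t=1}^{6}(y_t−ȳ)(y_{t+1}−ȳ) = -0.3265
γ_1 = -0.3265 / 7 = -0.047

-0.047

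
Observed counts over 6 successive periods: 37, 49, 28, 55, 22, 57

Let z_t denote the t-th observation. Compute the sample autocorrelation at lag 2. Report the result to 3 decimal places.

0.598

Mean z̄ = (37 + 49 + 28 + 55 + 22 + 57)/6 = 41.3333
Deviations from mean: -4.3333, 7.6667, -13.3333, 13.6667, -19.3333, 15.6667
Σ(z_t−z̄)(z_{t+2}−z̄) = (57.7778) + (104.7778) + (257.7778) + (214.1111) = 634.4444
Denominator Σ(z_t−z̄)² = 1061.3333
r_2 = 634.4444 / 1061.3333 = 0.598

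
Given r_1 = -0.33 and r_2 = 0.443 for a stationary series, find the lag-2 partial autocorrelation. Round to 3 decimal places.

φ_{22} = (r_2 − r_1²) / (1 − r_1²)
r_1² = (-0.33)² = 0.1089
Numerator = 0.443 − 0.1089 = 0.3341; denominator = 1 − 0.1089 = 0.8911
φ_{22} = 0.3341 / 0.8911 = 0.375

0.375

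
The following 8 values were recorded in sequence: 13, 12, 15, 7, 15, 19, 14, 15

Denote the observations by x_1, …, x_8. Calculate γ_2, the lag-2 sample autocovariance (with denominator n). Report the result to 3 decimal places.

Mean x̄ = (13 + 12 + 15 + 7 + 15 + 19 + 14 + 15)/8 = 13.7500
Deviations: -0.7500, -1.7500, 1.2500, -6.7500, 1.2500, 5.2500, 0.2500, 1.2500
Σ_{t=1}^{6}(x_t−x̄)(x_{t+2}−x̄) = -16.1250
γ_2 = -16.1250 / 8 = -2.016

-2.016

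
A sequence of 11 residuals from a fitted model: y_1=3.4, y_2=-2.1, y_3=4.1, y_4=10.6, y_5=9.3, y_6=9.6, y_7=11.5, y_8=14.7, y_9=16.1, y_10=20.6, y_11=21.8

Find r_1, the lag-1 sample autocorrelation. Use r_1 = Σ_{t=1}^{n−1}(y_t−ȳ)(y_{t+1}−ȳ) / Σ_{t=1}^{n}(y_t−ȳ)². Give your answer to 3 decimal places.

Mean ȳ = (3.4 − 2.1 + 4.1 + 10.6 + 9.3 + 9.6 + 11.5 + 14.7 + 16.1 + 20.6 + 21.8)/11 = 10.8727
Numerator Σ_{t=1}^{10}(y_t−ȳ)(y_{t+1}−ȳ) = 367.8283
Denominator Σ(y_t−ȳ)² = 530.5618
r_1 = 367.8283 / 530.5618 = 0.693

0.693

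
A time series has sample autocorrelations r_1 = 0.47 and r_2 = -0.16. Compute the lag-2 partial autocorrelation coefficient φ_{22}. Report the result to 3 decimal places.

φ_{22} = (r_2 − r_1²) / (1 − r_1²)
r_1² = (0.47)² = 0.2209
Numerator = -0.16 − 0.2209 = -0.3809; denominator = 1 − 0.2209 = 0.7791
φ_{22} = -0.3809 / 0.7791 = -0.489

-0.489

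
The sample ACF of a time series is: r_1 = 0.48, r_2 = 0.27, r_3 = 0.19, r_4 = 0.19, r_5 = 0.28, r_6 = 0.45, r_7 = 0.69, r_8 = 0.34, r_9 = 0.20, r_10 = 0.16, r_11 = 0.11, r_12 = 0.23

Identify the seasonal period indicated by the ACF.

7

The largest autocorrelation is r_7 = 0.69; the remaining lags stay at or below 0.48. The elevated value at lag 1 (0.48), dropping to 0.27 at lag 2, reflects decaying short-term dependence rather than seasonality.
The dominant spike at lag 7 indicates a seasonal period of 7.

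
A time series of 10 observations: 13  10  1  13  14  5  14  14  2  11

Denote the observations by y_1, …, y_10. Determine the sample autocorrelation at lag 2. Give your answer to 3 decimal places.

Mean ȳ = (13 + 10 + 1 + 13 + 14 + 5 + 14 + 14 + 2 + 11)/10 = 9.7000
Numerator Σ_{t=1}^{8}(y_t−ȳ)(y_{t+2}−ȳ) = -109.8800
Denominator Σ(y_t−ȳ)² = 236.1000
r_2 = -109.8800 / 236.1000 = -0.465

-0.465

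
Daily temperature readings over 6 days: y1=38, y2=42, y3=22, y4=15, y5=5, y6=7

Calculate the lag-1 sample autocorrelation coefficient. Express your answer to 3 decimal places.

Mean ȳ = (38 + 42 + 22 + 15 + 5 + 7)/6 = 21.5000
Deviations from mean: 16.5000, 20.5000, 0.5000, -6.5000, -16.5000, -14.5000
Σ(y_t−ȳ)(y_{t+1}−ȳ) = (338.2500) + (10.2500) + (-3.2500) + (107.2500) + (239.2500) = 691.7500
Denominator Σ(y_t−ȳ)² = 1217.5000
r_1 = 691.7500 / 1217.5000 = 0.568

0.568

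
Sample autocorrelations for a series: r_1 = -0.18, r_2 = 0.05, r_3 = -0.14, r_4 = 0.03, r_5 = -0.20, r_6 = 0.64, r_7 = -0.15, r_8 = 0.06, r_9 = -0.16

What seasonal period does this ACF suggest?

6

The largest autocorrelation is r_6 = 0.64; the remaining lags stay at or below 0.06.
The dominant spike at lag 6 indicates a seasonal period of 6.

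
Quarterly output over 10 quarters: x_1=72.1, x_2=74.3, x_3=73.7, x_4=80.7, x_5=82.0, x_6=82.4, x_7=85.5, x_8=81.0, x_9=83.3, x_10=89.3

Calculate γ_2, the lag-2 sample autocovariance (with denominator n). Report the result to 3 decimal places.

7.306

Mean x̄ = (72.1 + 74.3 + 73.7 + 80.7 + 82.0 + 82.4 + 85.5 + 81.0 + 83.3 + 89.3)/10 = 80.4300
Σ_{t=1}^{8}(x_t−x̄)(x_{t+2}−x̄) = 73.0612
γ_2 = 73.0612 / 10 = 7.306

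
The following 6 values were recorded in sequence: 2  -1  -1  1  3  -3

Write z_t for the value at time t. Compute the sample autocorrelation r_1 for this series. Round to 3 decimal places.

Mean z̄ = (2 − 1 − 1 + 1 + 3 − 3)/6 = 0.1667
Deviations from mean: 1.8333, -1.1667, -1.1667, 0.8333, 2.8333, -3.1667
Σ(z_t−z̄)(z_{t+1}−z̄) = (-2.1389) + (1.3611) + (-0.9722) + (2.3611) + (-8.9722) = -8.3611
Denominator Σ(z_t−z̄)² = 24.8333
r_1 = -8.3611 / 24.8333 = -0.337

-0.337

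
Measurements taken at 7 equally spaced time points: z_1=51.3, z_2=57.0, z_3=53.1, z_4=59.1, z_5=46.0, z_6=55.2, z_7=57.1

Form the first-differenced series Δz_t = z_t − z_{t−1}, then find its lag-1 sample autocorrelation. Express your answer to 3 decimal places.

First differences Δz: 5.7, -3.9, 6.0, -13.1, 9.2, 1.9
Mean of differences = 0.9667
Numerator Σ(Δz_t−Δz̄)(Δz_{t+1}−Δz̄) = -226.4644
Denominator Σ(Δz_t−Δz̄)² = 337.9533
r_1(Δz) = -226.4644 / 337.9533 = -0.670

-0.670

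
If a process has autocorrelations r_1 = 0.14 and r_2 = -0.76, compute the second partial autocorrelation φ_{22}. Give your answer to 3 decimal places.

φ_{22} = (r_2 − r_1²) / (1 − r_1²)
r_1² = (0.14)² = 0.0196
Numerator = -0.76 − 0.0196 = -0.7796; denominator = 1 − 0.0196 = 0.9804
φ_{22} = -0.7796 / 0.9804 = -0.795

-0.795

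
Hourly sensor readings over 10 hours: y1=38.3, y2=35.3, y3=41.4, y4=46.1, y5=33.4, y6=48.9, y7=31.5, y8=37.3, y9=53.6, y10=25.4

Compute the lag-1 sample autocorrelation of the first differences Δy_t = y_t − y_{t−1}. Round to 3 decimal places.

-0.518

First differences Δy: -3.0, 6.1, 4.7, -12.7, 15.5, -17.4, 5.8, 16.3, -28.2
Mean of differences = -1.4333
Numerator Σ(Δy_t−Δȳ)(Δy_{t+1}−Δȳ) = -957.7344
Denominator Σ(Δy_t−Δȳ)² = 1848.6800
r_1(Δy) = -957.7344 / 1848.6800 = -0.518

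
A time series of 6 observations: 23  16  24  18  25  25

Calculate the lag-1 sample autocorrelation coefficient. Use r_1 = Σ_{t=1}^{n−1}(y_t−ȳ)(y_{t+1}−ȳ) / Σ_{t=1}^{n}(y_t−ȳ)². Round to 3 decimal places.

Mean ȳ = (23 + 16 + 24 + 18 + 25 + 25)/6 = 21.8333
Numerator Σ_{t=1}^{5}(y_t−ȳ)(y_{t+1}−ȳ) = -29.8611
Denominator Σ(y_t−ȳ)² = 74.8333
r_1 = -29.8611 / 74.8333 = -0.399

-0.399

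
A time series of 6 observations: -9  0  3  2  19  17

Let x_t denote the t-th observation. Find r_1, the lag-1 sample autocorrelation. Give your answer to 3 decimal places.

Mean x̄ = (-9 + 0 + 3 + 2 + 19 + 17)/6 = 5.3333
Deviations from mean: -14.3333, -5.3333, -2.3333, -3.3333, 13.6667, 11.6667
Numerator Σ_{t=1}^{5}(x_t−x̄)(x_{t+1}−x̄) = 210.5556
Denominator Σ(x_t−x̄)² = 573.3333
r_1 = 210.5556 / 573.3333 = 0.367

0.367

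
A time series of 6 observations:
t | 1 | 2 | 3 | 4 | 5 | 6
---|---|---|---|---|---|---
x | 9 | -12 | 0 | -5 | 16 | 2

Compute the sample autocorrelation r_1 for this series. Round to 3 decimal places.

Mean x̄ = (9 − 12 + 0 − 5 + 16 + 2)/6 = 1.6667
Deviations from mean: 7.3333, -13.6667, -1.6667, -6.6667, 14.3333, 0.3333
Σ(x_t−x̄)(x_{t+1}−x̄) = (-100.2222) + (22.7778) + (11.1111) + (-95.5556) + (4.7778) = -157.1111
Denominator Σ(x_t−x̄)² = 493.3333
r_1 = -157.1111 / 493.3333 = -0.318

-0.318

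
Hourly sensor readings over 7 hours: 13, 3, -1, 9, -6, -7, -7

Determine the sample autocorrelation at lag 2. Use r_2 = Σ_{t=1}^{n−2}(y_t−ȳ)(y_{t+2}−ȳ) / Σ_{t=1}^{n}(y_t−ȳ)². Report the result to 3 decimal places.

-0.007

Mean ȳ = (13 + 3 − 1 + 9 − 6 − 7 − 7)/7 = 0.5714
Deviations from mean: 12.4286, 2.4286, -1.5714, 8.4286, -6.5714, -7.5714, -7.5714
Numerator Σ_{t=1}^{5}(y_t−ȳ)(y_{t+2}−ȳ) = -2.7959
Denominator Σ(y_t−ȳ)² = 391.7143
r_2 = -2.7959 / 391.7143 = -0.007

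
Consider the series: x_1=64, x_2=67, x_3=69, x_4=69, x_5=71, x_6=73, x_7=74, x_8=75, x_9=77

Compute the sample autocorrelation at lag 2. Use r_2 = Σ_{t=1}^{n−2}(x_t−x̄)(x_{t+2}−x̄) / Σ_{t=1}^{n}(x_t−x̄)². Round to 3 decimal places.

0.319

Mean x̄ = (64 + 67 + 69 + 69 + 71 + 73 + 74 + 75 + 77)/9 = 71.0000
Σ(x_t−x̄)(x_{t+2}−x̄) = (14.0000) + (8.0000) + (0.0000) + (-4.0000) + (0.0000) + (8.0000) + (18.0000) = 44.0000
Denominator Σ(x_t−x̄)² = 138.0000
r_2 = 44.0000 / 138.0000 = 0.319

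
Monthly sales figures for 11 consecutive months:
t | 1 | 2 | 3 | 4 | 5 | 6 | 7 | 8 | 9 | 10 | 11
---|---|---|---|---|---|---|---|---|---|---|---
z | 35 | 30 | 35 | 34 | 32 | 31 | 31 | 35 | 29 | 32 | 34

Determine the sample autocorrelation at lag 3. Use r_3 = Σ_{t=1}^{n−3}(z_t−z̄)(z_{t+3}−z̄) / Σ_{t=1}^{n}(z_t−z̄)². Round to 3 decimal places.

0.160

Mean z̄ = (35 + 30 + 35 + 34 + 32 + 31 + 31 + 35 + 29 + 32 + 34)/11 = 32.5455
Numerator Σ_{t=1}^{8}(z_t−z̄)(z_{t+3}−z̄) = 7.4711
Denominator Σ(z_t−z̄)² = 46.7273
r_3 = 7.4711 / 46.7273 = 0.160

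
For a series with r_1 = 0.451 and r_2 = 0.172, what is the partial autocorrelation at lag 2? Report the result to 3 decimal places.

φ_{22} = (r_2 − r_1²) / (1 − r_1²)
r_1² = (0.451)² = 0.203401
Numerator = 0.172 − 0.2034 = -0.0314; denominator = 1 − 0.2034 = 0.7966
φ_{22} = -0.0314 / 0.7966 = -0.039

-0.039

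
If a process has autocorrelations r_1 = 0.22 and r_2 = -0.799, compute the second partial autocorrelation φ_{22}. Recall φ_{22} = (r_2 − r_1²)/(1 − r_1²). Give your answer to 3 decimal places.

φ_{22} = (r_2 − r_1²) / (1 − r_1²)
r_1² = (0.22)² = 0.0484
Numerator = -0.799 − 0.0484 = -0.8474; denominator = 1 − 0.0484 = 0.9516
φ_{22} = -0.8474 / 0.9516 = -0.891

-0.891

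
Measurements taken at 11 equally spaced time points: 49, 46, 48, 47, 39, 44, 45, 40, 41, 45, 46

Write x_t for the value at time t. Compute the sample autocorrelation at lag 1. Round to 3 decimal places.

Mean x̄ = (49 + 46 + 48 + 47 + 39 + 44 + 45 + 40 + 41 + 45 + 46)/11 = 44.5455
Numerator Σ_{t=1}^{10}(x_t−x̄)(x_{t+1}−x̄) = 22.2479
Denominator Σ(x_t−x̄)² = 106.7273
r_1 = 22.2479 / 106.7273 = 0.208

0.208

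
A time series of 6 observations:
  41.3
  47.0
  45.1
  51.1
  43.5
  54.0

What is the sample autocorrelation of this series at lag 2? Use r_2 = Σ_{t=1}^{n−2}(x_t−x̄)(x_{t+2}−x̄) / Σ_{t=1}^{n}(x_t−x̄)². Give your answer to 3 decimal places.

Mean x̄ = (41.3 + 47.0 + 45.1 + 51.1 + 43.5 + 54.0)/6 = 47.0000
Deviations from mean: -5.7000, 0.0000, -1.9000, 4.1000, -3.5000, 7.0000
Numerator Σ_{t=1}^{4}(x_t−x̄)(x_{t+2}−x̄) = 46.1800
Denominator Σ(x_t−x̄)² = 114.1600
r_2 = 46.1800 / 114.1600 = 0.405

0.405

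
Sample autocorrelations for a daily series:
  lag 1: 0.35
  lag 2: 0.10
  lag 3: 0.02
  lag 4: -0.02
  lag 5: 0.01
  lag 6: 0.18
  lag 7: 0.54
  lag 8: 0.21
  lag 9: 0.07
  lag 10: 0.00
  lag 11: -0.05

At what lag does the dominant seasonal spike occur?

7

The largest autocorrelation is r_7 = 0.54; the remaining lags stay at or below 0.35. The elevated value at lag 1 (0.35), dropping to 0.10 at lag 2, reflects decaying short-term dependence rather than seasonality.
The dominant spike at lag 7 indicates a seasonal period of 7.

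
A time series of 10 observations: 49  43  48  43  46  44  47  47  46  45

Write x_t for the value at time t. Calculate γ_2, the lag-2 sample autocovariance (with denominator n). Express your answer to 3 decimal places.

Mean x̄ = (49 + 43 + 48 + 43 + 46 + 44 + 47 + 47 + 46 + 45)/10 = 45.8000
Σ_{t=1}^{8}(x_t−x̄)(x_{t+2}−x̄) = 17.7200
γ_2 = 17.7200 / 10 = 1.772

1.772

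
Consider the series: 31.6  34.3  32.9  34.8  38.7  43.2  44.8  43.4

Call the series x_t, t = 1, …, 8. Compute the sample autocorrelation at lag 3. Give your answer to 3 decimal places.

-0.138

Mean x̄ = (31.6 + 34.3 + 32.9 + 34.8 + 38.7 + 43.2 + 44.8 + 43.4)/8 = 37.9625
Deviations from mean: -6.3625, -3.6625, -5.0625, -3.1625, 0.7375, 5.2375, 6.8375, 5.4375
Σ(x_t−x̄)(x_{t+3}−x̄) = (20.1214) + (-2.7011) + (-26.5148) + (-21.6236) + (4.0102) = -26.7080
Denominator Σ(x_t−x̄)² = 193.8188
r_3 = -26.7080 / 193.8188 = -0.138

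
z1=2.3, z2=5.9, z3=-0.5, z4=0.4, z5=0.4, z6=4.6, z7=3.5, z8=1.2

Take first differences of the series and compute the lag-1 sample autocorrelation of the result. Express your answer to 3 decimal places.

First differences Δz: 3.6, -6.4, 0.9, 0.0, 4.2, -1.1, -2.3
Mean of differences = -0.1571
Numerator Σ(Δz_t−Δz̄)(Δz_{t+1}−Δz̄) = -31.2918
Denominator Σ(Δz_t−Δz̄)² = 78.6971
r_1(Δz) = -31.2918 / 78.6971 = -0.398

-0.398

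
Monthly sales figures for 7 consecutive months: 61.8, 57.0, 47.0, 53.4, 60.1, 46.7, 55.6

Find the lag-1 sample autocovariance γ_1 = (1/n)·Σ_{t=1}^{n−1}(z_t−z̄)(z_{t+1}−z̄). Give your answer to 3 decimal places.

-7.222

Mean z̄ = (61.8 + 57.0 + 47.0 + 53.4 + 60.1 + 46.7 + 55.6)/7 = 54.5143
Deviations: 7.2857, 2.4857, -7.5143, -1.1143, 5.5857, -7.8143, 1.0857
Σ_{t=1}^{6}(z_t−z̄)(z_{t+1}−z̄) = -50.5516
γ_1 = -50.5516 / 7 = -7.222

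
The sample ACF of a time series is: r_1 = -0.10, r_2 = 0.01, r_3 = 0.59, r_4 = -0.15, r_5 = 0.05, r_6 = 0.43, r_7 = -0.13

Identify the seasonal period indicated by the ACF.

The largest autocorrelation is r_3 = 0.59, with a weaker echo at lag 6 (0.43); the remaining lags stay at or below 0.05.
The dominant spike at lag 3 indicates a seasonal period of 3.

3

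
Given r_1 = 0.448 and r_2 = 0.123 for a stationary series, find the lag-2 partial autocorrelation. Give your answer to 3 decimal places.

φ_{22} = (r_2 − r_1²) / (1 − r_1²)
r_1² = (0.448)² = 0.200704
Numerator = 0.123 − 0.2007 = -0.0777; denominator = 1 − 0.2007 = 0.7993
φ_{22} = -0.0777 / 0.7993 = -0.097

-0.097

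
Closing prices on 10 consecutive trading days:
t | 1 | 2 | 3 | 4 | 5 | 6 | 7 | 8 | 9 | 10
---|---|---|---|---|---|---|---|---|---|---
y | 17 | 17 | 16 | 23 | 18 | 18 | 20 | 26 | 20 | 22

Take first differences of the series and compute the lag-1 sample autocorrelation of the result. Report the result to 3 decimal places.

-0.525

First differences Δy: 0, -1, 7, -5, 0, 2, 6, -6, 2
Mean of differences = 0.5556
Numerator Σ(Δy_t−Δȳ)(Δy_{t+1}−Δȳ) = -79.9753
Denominator Σ(Δy_t−Δȳ)² = 152.2222
r_1(Δy) = -79.9753 / 152.2222 = -0.525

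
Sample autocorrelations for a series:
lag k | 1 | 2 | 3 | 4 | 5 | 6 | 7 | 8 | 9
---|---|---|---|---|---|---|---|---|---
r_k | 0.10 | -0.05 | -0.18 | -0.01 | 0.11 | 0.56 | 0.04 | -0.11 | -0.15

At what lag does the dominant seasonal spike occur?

6

The largest autocorrelation is r_6 = 0.56; the remaining lags stay at or below 0.11.
The dominant spike at lag 6 indicates a seasonal period of 6.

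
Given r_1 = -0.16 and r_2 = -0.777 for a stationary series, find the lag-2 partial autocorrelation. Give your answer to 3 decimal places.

φ_{22} = (r_2 − r_1²) / (1 − r_1²)
r_1² = (-0.16)² = 0.0256
Numerator = -0.777 − 0.0256 = -0.8026; denominator = 1 − 0.0256 = 0.9744
φ_{22} = -0.8026 / 0.9744 = -0.824

-0.824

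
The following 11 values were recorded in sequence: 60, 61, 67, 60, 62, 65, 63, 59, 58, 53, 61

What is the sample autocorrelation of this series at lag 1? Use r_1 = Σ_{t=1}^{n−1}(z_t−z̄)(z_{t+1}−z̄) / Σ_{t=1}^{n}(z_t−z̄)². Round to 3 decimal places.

0.227

Mean z̄ = (60 + 61 + 67 + 60 + 62 + 65 + 63 + 59 + 58 + 53 + 61)/11 = 60.8182
Numerator Σ_{t=1}^{10}(z_t−z̄)(z_{t+1}−z̄) = 30.7851
Denominator Σ(z_t−z̄)² = 135.6364
r_1 = 30.7851 / 135.6364 = 0.227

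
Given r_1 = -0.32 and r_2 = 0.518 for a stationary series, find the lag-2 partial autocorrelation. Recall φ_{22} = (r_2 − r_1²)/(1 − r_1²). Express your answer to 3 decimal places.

0.463

φ_{22} = (r_2 − r_1²) / (1 − r_1²)
r_1² = (-0.32)² = 0.1024
Numerator = 0.518 − 0.1024 = 0.4156; denominator = 1 − 0.1024 = 0.8976
φ_{22} = 0.4156 / 0.8976 = 0.463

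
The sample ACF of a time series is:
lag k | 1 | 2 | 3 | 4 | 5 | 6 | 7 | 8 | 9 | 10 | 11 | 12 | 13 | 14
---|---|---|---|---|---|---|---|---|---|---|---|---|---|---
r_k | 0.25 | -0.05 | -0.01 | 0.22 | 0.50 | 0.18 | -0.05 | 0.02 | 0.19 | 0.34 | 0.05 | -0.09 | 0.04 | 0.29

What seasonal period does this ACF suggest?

The largest autocorrelation is r_5 = 0.50, with a weaker echo at lag 10 (0.34); the remaining lags stay at or below 0.29.
The dominant spike at lag 5 indicates a seasonal period of 5.

5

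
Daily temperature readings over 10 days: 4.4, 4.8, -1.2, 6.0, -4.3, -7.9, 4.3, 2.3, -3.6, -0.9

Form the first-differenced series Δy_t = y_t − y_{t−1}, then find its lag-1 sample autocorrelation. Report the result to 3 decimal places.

First differences Δy: 0.4, -6.0, 7.2, -10.3, -3.6, 12.2, -2.0, -5.9, 2.7
Mean of differences = -0.5889
Numerator Σ(Δy_t−Δȳ)(Δy_{t+1}−Δȳ) = -160.4235
Denominator Σ(Δy_t−Δȳ)² = 398.8689
r_1(Δy) = -160.4235 / 398.8689 = -0.402

-0.402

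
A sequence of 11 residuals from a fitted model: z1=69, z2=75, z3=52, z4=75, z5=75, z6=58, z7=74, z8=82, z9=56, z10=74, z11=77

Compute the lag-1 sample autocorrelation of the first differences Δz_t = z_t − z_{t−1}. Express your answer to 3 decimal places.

First differences Δz: 6, -23, 23, 0, -17, 16, 8, -26, 18, 3
Mean of differences = 0.8000
Numerator Σ(Δz_t−Δz̄)(Δz_{t+1}−Δz̄) = -1432.8400
Denominator Σ(Δz_t−Δz̄)² = 2705.6000
r_1(Δz) = -1432.8400 / 2705.6000 = -0.530

-0.530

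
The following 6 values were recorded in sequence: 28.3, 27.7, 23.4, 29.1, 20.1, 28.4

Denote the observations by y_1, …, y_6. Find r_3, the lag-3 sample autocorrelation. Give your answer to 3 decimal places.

Mean ȳ = (28.3 + 27.7 + 23.4 + 29.1 + 20.1 + 28.4)/6 = 26.1667
Deviations from mean: 2.1333, 1.5333, -2.7667, 2.9333, -6.0667, 2.2333
Numerator Σ_{t=1}^{3}(y_t−ȳ)(y_{t+3}−ȳ) = -9.2233
Denominator Σ(y_t−ȳ)² = 64.9533
r_3 = -9.2233 / 64.9533 = -0.142

-0.142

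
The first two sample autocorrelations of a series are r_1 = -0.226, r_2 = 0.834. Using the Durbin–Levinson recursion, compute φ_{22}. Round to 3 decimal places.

φ_{22} = (r_2 − r_1²) / (1 − r_1²)
r_1² = (-0.226)² = 0.051076
Numerator = 0.834 − 0.0511 = 0.7829; denominator = 1 − 0.0511 = 0.9489
φ_{22} = 0.7829 / 0.9489 = 0.825

0.825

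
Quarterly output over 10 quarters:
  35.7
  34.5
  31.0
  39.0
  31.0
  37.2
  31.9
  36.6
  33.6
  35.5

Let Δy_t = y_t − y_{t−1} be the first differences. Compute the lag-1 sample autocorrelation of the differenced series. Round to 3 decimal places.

-0.885

First differences Δy: -1.2, -3.5, 8.0, -8.0, 6.2, -5.3, 4.7, -3.0, 1.9
Mean of differences = -0.0222
Numerator Σ(Δy_t−Δȳ)(Δy_{t+1}−Δȳ) = -214.9905
Denominator Σ(Δy_t−Δȳ)² = 242.9156
r_1(Δy) = -214.9905 / 242.9156 = -0.885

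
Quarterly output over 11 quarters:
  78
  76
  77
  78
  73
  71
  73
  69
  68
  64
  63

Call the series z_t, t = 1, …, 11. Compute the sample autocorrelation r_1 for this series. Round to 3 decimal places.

Mean z̄ = (78 + 76 + 77 + 78 + 73 + 71 + 73 + 69 + 68 + 64 + 63)/11 = 71.8182
Numerator Σ_{t=1}^{10}(z_t−z̄)(z_{t+1}−z̄) = 191.1488
Denominator Σ(z_t−z̄)² = 285.6364
r_1 = 191.1488 / 285.6364 = 0.669

0.669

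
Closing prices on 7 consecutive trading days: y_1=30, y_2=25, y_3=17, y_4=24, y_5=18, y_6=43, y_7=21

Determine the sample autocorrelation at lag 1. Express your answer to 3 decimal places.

Mean ȳ = (30 + 25 + 17 + 24 + 18 + 43 + 21)/7 = 25.4286
Deviations from mean: 4.5714, -0.4286, -8.4286, -1.4286, -7.4286, 17.5714, -4.4286
Σ(y_t−ȳ)(y_{t+1}−ȳ) = (-1.9592) + (3.6122) + (12.0408) + (10.6122) + (-130.5306) + (-77.8163) = -184.0408
Denominator Σ(y_t−ȳ)² = 477.7143
r_1 = -184.0408 / 477.7143 = -0.385

-0.385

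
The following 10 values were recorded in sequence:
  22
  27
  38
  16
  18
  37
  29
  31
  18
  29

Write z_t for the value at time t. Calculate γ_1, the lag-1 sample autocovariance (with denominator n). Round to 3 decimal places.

Mean z̄ = (22 + 27 + 38 + 16 + 18 + 37 + 29 + 31 + 18 + 29)/10 = 26.5000
Σ_{t=1}^{9}(z_t−z̄)(z_{t+1}−z̄) = -139.2500
γ_1 = -139.2500 / 10 = -13.925

-13.925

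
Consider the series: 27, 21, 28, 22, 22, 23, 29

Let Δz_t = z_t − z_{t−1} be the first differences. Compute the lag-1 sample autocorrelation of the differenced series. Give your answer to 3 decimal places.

-0.501

First differences Δz: -6, 7, -6, 0, 1, 6
Mean of differences = 0.3333
Numerator Σ(Δz_t−Δz̄)(Δz_{t+1}−Δz̄) = -78.7778
Denominator Σ(Δz_t−Δz̄)² = 157.3333
r_1(Δz) = -78.7778 / 157.3333 = -0.501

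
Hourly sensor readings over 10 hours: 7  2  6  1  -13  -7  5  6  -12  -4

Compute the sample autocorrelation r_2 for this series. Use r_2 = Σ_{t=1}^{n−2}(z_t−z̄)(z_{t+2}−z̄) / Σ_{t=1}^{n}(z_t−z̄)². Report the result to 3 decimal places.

-0.452

Mean z̄ = (7 + 2 + 6 + 1 − 13 − 7 + 5 + 6 − 12 − 4)/10 = -0.9000
Numerator Σ_{t=1}^{8}(z_t−z̄)(z_{t+2}−z̄) = -235.4200
Denominator Σ(z_t−z̄)² = 520.9000
r_2 = -235.4200 / 520.9000 = -0.452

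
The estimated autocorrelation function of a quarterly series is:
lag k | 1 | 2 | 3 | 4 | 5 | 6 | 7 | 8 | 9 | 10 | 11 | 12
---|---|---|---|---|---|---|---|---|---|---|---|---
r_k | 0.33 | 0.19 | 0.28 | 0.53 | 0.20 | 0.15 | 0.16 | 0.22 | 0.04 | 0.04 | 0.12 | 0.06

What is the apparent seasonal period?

The largest autocorrelation is r_4 = 0.53; the remaining lags stay at or below 0.33. The elevated value at lag 1 (0.33), dropping to 0.19 at lag 2, reflects decaying short-term dependence rather than seasonality.
The dominant spike at lag 4 indicates a seasonal period of 4.

4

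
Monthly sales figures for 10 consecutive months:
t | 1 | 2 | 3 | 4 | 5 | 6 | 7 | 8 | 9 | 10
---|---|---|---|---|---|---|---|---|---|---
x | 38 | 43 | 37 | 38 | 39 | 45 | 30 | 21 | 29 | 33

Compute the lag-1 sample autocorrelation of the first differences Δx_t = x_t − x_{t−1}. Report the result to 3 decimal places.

-0.067

First differences Δx: 5, -6, 1, 1, 6, -15, -9, 8, 4
Mean of differences = -0.5556
Numerator Σ(Δx_t−Δx̄)(Δx_{t+1}−Δx̄) = -32.0864
Denominator Σ(Δx_t−Δx̄)² = 482.2222
r_1(Δx) = -32.0864 / 482.2222 = -0.067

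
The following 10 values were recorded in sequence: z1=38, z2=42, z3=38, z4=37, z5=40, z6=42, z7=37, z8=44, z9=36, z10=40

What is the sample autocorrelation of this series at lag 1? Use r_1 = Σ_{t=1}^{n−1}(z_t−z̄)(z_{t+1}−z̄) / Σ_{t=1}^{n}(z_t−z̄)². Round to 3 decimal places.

-0.621

Mean z̄ = (38 + 42 + 38 + 37 + 40 + 42 + 37 + 44 + 36 + 40)/10 = 39.4000
Numerator Σ_{t=1}^{9}(z_t−z̄)(z_{t+1}−z̄) = -38.7600
Denominator Σ(z_t−z̄)² = 62.4000
r_1 = -38.7600 / 62.4000 = -0.621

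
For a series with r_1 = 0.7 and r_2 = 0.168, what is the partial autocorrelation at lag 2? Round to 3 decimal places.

φ_{22} = (r_2 − r_1²) / (1 − r_1²)
r_1² = (0.7)² = 0.49
Numerator = 0.168 − 0.4900 = -0.3220; denominator = 1 − 0.4900 = 0.5100
φ_{22} = -0.3220 / 0.5100 = -0.631

-0.631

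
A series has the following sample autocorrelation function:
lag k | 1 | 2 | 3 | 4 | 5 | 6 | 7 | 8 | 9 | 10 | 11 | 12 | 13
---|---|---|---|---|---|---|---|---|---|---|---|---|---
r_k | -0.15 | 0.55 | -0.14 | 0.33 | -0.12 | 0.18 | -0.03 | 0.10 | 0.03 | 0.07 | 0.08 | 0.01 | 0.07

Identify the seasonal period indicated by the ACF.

The largest autocorrelation is r_2 = 0.55, with weaker echoes at lags 4 (0.33) and 6 (0.18); the remaining lags stay at or below 0.10.
The dominant spike at lag 2 indicates a seasonal period of 2.

2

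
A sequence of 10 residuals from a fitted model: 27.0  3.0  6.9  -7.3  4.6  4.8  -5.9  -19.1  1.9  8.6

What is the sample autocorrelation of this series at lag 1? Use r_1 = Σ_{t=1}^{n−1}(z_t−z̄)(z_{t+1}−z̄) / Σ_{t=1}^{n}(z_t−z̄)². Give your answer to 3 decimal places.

Mean z̄ = (27.0 + 3.0 + 6.9 − 7.3 + 4.6 + 4.8 − 5.9 − 19.1 + 1.9 + 8.6)/10 = 2.4500
Numerator Σ_{t=1}^{9}(z_t−z̄)(z_{t+1}−z̄) = 125.4425
Denominator Σ(z_t−z̄)² = 1300.2650
r_1 = 125.4425 / 1300.2650 = 0.096

0.096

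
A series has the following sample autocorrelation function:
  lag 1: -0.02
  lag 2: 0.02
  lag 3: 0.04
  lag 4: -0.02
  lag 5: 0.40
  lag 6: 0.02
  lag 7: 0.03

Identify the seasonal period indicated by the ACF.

The largest autocorrelation is r_5 = 0.40; the remaining lags stay at or below 0.04.
The dominant spike at lag 5 indicates a seasonal period of 5.

5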